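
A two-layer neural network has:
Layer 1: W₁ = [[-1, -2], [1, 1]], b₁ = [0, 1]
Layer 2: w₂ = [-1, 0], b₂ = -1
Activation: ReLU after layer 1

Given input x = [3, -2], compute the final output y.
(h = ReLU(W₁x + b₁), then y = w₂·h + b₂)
y = -2

Layer 1 pre-activation: z₁ = [1, 2]
After ReLU: h = [1, 2]
Layer 2 output: y = -1×1 + 0×2 + -1 = -2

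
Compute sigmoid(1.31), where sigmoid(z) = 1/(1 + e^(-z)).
0.7875

sigmoid(1.31) = 1/(1 + e^(-1.31)) = 1/(1 + 0.2698) = 0.7875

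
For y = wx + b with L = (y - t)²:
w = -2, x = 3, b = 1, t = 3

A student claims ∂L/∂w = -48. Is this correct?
Correct

y = (-2)(3) + 1 = -5
∂L/∂y = 2(y - t) = 2(-5 - 3) = -16
∂y/∂w = x = 3
∂L/∂w = -16 × 3 = -48

Claimed value: -48
Correct: The correct gradient is -48.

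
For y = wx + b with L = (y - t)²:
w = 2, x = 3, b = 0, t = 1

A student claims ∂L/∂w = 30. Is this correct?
Correct

y = (2)(3) + 0 = 6
∂L/∂y = 2(y - t) = 2(6 - 1) = 10
∂y/∂w = x = 3
∂L/∂w = 10 × 3 = 30

Claimed value: 30
Correct: The correct gradient is 30.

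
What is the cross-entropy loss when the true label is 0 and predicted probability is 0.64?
L = 1.022

L = -0·log(0.64) - 1·log(0.36) = -log(0.36) = 1.022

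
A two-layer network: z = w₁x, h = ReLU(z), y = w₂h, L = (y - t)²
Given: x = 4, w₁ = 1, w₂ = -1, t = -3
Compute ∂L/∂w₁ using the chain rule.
∂L/∂w₁ = 8

Forward pass:
z = w₁x = 1×4 = 4
h = ReLU(4) = 4
y = w₂h = -1×4 = -4

Backward pass:
∂L/∂y = 2(y - t) = 2(-4 - -3) = -2
∂y/∂h = w₂ = -1
∂h/∂z = 1 (ReLU derivative)
∂z/∂w₁ = x = 4

∂L/∂w₁ = -2 × -1 × 1 × 4 = 8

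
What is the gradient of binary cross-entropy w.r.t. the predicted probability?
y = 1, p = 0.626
∂L/∂p = -1.597

∂L/∂p = -y/p + (1-y)/(1-p) = -1/0.626 + 0 = -1.597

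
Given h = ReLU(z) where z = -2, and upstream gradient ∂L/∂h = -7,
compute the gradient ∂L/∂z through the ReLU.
∂L/∂z = 0

h = ReLU(-2) = 0
Since z < 0: ∂h/∂z = 0
∂L/∂z = ∂L/∂h · ∂h/∂z = -7 × 0 = 0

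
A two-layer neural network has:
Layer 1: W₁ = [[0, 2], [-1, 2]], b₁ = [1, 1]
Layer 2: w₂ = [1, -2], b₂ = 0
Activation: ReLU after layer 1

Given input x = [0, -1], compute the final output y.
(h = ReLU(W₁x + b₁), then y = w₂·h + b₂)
y = 0

Layer 1 pre-activation: z₁ = [-1, -1]
After ReLU: h = [0, 0]
Layer 2 output: y = 1×0 + -2×0 + 0 = 0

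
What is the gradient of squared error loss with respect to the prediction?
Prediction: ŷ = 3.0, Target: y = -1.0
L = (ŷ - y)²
∂L/∂ŷ = 8.0

∂L/∂ŷ = 2(ŷ - y) = 2(3.0 - -1.0) = 2(4.0) = 8.0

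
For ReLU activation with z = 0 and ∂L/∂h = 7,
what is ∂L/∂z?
∂L/∂z = 0

h = ReLU(0) = 0
At z = 0: ∂h/∂z = 0 (by convention)
∂L/∂z = ∂L/∂h · ∂h/∂z = 7 × 0 = 0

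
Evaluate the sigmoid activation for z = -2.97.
0.0488

sigmoid(-2.97) = 1/(1 + e^(2.97)) = 1/(1 + 19.49) = 0.0488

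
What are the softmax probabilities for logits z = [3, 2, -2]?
p = [0.7275, 0.2676, 0.0049]

exp(z) = [20.09, 7.389, 0.1353]
Sum = 27.61
p = [0.7275, 0.2676, 0.0049]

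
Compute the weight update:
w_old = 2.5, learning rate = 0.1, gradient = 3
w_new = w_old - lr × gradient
w_new = 2.2

w_new = w - η·∂L/∂w = 2.5 - 0.1×(3) = 2.5 - (0.3) = 2.2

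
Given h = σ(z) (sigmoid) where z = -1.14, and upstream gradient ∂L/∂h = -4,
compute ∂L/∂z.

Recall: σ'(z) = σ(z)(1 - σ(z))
∂L/∂z = -0.7344

σ(-1.14) = 0.2423
σ'(-1.14) = σ(-1.14)(1 - σ(-1.14)) = 0.2423 × 0.7577 = 0.1836
∂L/∂z = ∂L/∂h · σ'(z) = -4 × 0.1836 = -0.7344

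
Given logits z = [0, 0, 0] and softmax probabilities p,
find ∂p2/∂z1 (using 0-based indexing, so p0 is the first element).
∂p2/∂z1 = -0.1111

p = softmax(z) = [0.3333, 0.3333, 0.3333]
p2 = 0.3333, p1 = 0.3333

∂p2/∂z1 = -p2 × p1 = -0.3333 × 0.3333 = -0.1111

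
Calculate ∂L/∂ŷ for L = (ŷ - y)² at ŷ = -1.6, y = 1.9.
∂L/∂ŷ = -7.0

∂L/∂ŷ = 2(ŷ - y) = 2(-1.6 - 1.9) = 2(-3.5) = -7.0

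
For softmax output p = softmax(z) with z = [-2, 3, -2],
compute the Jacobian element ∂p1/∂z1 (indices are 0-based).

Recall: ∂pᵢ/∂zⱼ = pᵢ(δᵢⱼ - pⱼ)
∂p1/∂z1 = 0.01312

p = softmax(z) = [0.006648, 0.9867, 0.006648]
p1 = 0.9867

∂p1/∂z1 = p1(1 - p1) = 0.9867 × (1 - 0.9867) = 0.01312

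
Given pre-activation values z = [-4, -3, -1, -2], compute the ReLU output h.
h = [0, 0, 0, 0]

ReLU applied element-wise: max(0,-4)=0, max(0,-3)=0, max(0,-1)=0, max(0,-2)=0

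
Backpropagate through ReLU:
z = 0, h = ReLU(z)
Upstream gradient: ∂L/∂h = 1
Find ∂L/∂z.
∂L/∂z = 0

h = ReLU(0) = 0
At z = 0: ∂h/∂z = 0 (by convention)
∂L/∂z = ∂L/∂h · ∂h/∂z = 1 × 0 = 0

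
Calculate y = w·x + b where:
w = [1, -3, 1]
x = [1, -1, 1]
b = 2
y = 7

y = (1)(1) + (-3)(-1) + (1)(1) + 2 = 7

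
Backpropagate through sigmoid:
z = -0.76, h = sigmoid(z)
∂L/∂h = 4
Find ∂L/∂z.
∂L/∂z = 0.8684

σ(-0.76) = 0.3186
σ'(-0.76) = σ(-0.76)(1 - σ(-0.76)) = 0.3186 × 0.6814 = 0.2171
∂L/∂z = ∂L/∂h · σ'(z) = 4 × 0.2171 = 0.8684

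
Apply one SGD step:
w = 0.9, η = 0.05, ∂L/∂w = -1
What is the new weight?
w_new = 0.95

w_new = w - η·∂L/∂w = 0.9 - 0.05×(-1) = 0.9 - (-0.05) = 0.95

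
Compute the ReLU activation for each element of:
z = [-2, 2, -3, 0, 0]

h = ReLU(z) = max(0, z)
h = [0, 2, 0, 0, 0]

ReLU applied element-wise: max(0,-2)=0, max(0,2)=2, max(0,-3)=0, max(0,0)=0, max(0,0)=0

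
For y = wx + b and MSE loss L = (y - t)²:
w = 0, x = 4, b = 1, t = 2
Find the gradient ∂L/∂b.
∂L/∂b = -2

y = wx + b = (0)(4) + 1 = 1
∂L/∂y = 2(y - t) = 2(1 - 2) = -2
∂y/∂b = 1
∂L/∂b = ∂L/∂y · ∂y/∂b = -2 × 1 = -2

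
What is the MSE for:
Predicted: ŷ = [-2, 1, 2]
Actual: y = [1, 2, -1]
MSE = 6.333

MSE = (1/3)((-2-1)² + (1-2)² + (2--1)²) = (1/3)(9 + 1 + 9) = 6.333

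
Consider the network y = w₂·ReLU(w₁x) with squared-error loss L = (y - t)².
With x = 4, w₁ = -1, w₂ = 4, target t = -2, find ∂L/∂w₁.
∂L/∂w₁ = 0

Forward pass:
z = w₁x = -1×4 = -4
h = ReLU(-4) = 0
y = w₂h = 4×0 = 0

Backward pass:
∂L/∂y = 2(y - t) = 2(0 - -2) = 4
∂y/∂h = w₂ = 4
∂h/∂z = 0 (ReLU derivative)
∂z/∂w₁ = x = 4

∂L/∂w₁ = 4 × 4 × 0 × 4 = 0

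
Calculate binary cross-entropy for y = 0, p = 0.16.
L = 0.1744

L = -0·log(0.16) - 1·log(0.84) = -log(0.84) = 0.1744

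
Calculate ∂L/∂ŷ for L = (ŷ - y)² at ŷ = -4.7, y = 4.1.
∂L/∂ŷ = -17.6

∂L/∂ŷ = 2(ŷ - y) = 2(-4.7 - 4.1) = 2(-8.8) = -17.6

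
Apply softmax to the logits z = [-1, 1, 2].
p = [0.0351, 0.2595, 0.7054]

exp(z) = [0.3679, 2.718, 7.389]
Sum = 10.48
p = [0.0351, 0.2595, 0.7054]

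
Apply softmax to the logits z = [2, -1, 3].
p = [0.2654, 0.0132, 0.7214]

exp(z) = [7.389, 0.3679, 20.09]
Sum = 27.84
p = [0.2654, 0.0132, 0.7214]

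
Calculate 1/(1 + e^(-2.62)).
0.9321

sigmoid(2.62) = 1/(1 + e^(-2.62)) = 1/(1 + 0.0728) = 0.9321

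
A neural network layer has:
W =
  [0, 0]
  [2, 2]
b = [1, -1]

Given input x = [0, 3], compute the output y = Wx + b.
y = [1, 5]

Wx = [0×0 + 0×3, 2×0 + 2×3]
   = [0, 6]
y = Wx + b = [0 + 1, 6 + -1] = [1, 5]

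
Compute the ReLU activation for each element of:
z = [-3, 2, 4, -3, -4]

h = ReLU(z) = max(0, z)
h = [0, 2, 4, 0, 0]

ReLU applied element-wise: max(0,-3)=0, max(0,2)=2, max(0,4)=4, max(0,-3)=0, max(0,-4)=0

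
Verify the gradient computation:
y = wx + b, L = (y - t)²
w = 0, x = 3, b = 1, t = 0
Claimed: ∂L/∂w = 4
Incorrect

y = (0)(3) + 1 = 1
∂L/∂y = 2(y - t) = 2(1 - 0) = 2
∂y/∂w = x = 3
∂L/∂w = 2 × 3 = 6

Claimed value: 4
Incorrect: The correct gradient is 6.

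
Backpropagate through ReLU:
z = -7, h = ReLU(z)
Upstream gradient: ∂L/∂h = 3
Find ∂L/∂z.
∂L/∂z = 0

h = ReLU(-7) = 0
Since z < 0: ∂h/∂z = 0
∂L/∂z = ∂L/∂h · ∂h/∂z = 3 × 0 = 0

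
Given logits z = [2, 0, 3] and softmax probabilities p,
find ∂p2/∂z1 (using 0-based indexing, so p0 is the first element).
∂p2/∂z1 = -0.02477

p = softmax(z) = [0.2595, 0.03512, 0.7054]
p2 = 0.7054, p1 = 0.03512

∂p2/∂z1 = -p2 × p1 = -0.7054 × 0.03512 = -0.02477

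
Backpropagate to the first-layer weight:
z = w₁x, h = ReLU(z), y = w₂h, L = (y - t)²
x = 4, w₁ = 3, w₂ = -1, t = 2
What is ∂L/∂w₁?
∂L/∂w₁ = 112

Forward pass:
z = w₁x = 3×4 = 12
h = ReLU(12) = 12
y = w₂h = -1×12 = -12

Backward pass:
∂L/∂y = 2(y - t) = 2(-12 - 2) = -28
∂y/∂h = w₂ = -1
∂h/∂z = 1 (ReLU derivative)
∂z/∂w₁ = x = 4

∂L/∂w₁ = -28 × -1 × 1 × 4 = 112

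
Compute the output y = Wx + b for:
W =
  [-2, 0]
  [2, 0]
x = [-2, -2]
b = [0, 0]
y = [4, -4]

Wx = [-2×-2 + 0×-2, 2×-2 + 0×-2]
   = [4, -4]
y = Wx + b = [4 + 0, -4 + 0] = [4, -4]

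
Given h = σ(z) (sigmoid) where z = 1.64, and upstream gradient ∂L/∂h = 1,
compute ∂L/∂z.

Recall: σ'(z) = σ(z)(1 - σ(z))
∂L/∂z = 0.1361

σ(1.64) = 0.8375
σ'(1.64) = σ(1.64)(1 - σ(1.64)) = 0.8375 × 0.1625 = 0.1361
∂L/∂z = ∂L/∂h · σ'(z) = 1 × 0.1361 = 0.1361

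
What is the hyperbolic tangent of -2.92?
-0.9942

tanh(-2.92) = (e^(-2.92) - e^(2.92))/(e^(-2.92) + e^(2.92)) = -0.9942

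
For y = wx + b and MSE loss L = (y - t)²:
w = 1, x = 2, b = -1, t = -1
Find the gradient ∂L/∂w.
∂L/∂w = 8

y = wx + b = (1)(2) + -1 = 1
∂L/∂y = 2(y - t) = 2(1 - -1) = 4
∂y/∂w = x = 2
∂L/∂w = ∂L/∂y · ∂y/∂w = 4 × 2 = 8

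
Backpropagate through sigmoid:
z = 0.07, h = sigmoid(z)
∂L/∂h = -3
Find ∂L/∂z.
∂L/∂z = -0.7491

σ(0.07) = 0.5175
σ'(0.07) = σ(0.07)(1 - σ(0.07)) = 0.5175 × 0.4825 = 0.2497
∂L/∂z = ∂L/∂h · σ'(z) = -3 × 0.2497 = -0.7491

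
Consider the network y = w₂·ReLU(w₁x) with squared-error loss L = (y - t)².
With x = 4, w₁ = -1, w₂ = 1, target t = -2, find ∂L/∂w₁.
∂L/∂w₁ = 0

Forward pass:
z = w₁x = -1×4 = -4
h = ReLU(-4) = 0
y = w₂h = 1×0 = 0

Backward pass:
∂L/∂y = 2(y - t) = 2(0 - -2) = 4
∂y/∂h = w₂ = 1
∂h/∂z = 0 (ReLU derivative)
∂z/∂w₁ = x = 4

∂L/∂w₁ = 4 × 1 × 0 × 4 = 0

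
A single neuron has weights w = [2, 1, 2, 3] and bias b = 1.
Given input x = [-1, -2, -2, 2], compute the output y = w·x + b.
y = -1

y = (2)(-1) + (1)(-2) + (2)(-2) + (3)(2) + 1 = -1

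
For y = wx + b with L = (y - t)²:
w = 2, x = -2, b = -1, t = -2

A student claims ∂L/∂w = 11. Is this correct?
Incorrect

y = (2)(-2) + -1 = -5
∂L/∂y = 2(y - t) = 2(-5 - -2) = -6
∂y/∂w = x = -2
∂L/∂w = -6 × -2 = 12

Claimed value: 11
Incorrect: The correct gradient is 12.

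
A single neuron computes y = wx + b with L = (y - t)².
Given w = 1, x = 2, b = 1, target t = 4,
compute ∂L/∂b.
∂L/∂b = -2

y = wx + b = (1)(2) + 1 = 3
∂L/∂y = 2(y - t) = 2(3 - 4) = -2
∂y/∂b = 1
∂L/∂b = ∂L/∂y · ∂y/∂b = -2 × 1 = -2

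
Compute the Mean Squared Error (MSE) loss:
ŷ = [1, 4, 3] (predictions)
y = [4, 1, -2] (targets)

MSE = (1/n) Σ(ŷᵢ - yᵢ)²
MSE = 14.33

MSE = (1/3)((1-4)² + (4-1)² + (3--2)²) = (1/3)(9 + 9 + 25) = 14.33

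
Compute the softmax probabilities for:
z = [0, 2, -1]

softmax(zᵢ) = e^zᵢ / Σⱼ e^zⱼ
p = [0.1142, 0.8438, 0.042]

exp(z) = [1, 7.389, 0.3679]
Sum = 8.757
p = [0.1142, 0.8438, 0.042]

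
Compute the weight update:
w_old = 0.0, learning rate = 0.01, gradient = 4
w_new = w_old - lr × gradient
w_new = -0.04

w_new = w - η·∂L/∂w = 0.0 - 0.01×(4) = 0.0 - (0.04) = -0.04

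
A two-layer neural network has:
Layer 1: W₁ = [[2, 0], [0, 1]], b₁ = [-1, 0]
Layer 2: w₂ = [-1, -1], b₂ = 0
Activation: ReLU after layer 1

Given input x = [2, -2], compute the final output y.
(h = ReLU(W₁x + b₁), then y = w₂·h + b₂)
y = -3

Layer 1 pre-activation: z₁ = [3, -2]
After ReLU: h = [3, 0]
Layer 2 output: y = -1×3 + -1×0 + 0 = -3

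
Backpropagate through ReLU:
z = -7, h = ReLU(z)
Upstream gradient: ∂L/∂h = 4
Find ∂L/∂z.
∂L/∂z = 0

h = ReLU(-7) = 0
Since z < 0: ∂h/∂z = 0
∂L/∂z = ∂L/∂h · ∂h/∂z = 4 × 0 = 0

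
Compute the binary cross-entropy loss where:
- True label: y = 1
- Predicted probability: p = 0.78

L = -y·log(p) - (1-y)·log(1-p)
L = 0.2485

L = -1·log(0.78) - 0·log(0.22) = -log(0.78) = 0.2485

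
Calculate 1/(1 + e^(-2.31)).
0.9097

sigmoid(2.31) = 1/(1 + e^(-2.31)) = 1/(1 + 0.09926) = 0.9097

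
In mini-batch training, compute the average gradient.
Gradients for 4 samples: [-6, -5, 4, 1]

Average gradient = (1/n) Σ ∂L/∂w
Average gradient = -1.5

Average = (1/4)(-6 + -5 + 4 + 1) = -6/4 = -1.5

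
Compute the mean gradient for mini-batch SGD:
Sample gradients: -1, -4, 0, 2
Average gradient = -0.75

Average = (1/4)(-1 + -4 + 0 + 2) = -3/4 = -0.75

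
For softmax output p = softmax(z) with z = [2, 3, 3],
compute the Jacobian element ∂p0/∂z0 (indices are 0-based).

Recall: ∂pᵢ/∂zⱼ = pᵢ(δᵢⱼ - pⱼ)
∂p0/∂z0 = 0.1312

p = softmax(z) = [0.1554, 0.4223, 0.4223]
p0 = 0.1554

∂p0/∂z0 = p0(1 - p0) = 0.1554 × (1 - 0.1554) = 0.1312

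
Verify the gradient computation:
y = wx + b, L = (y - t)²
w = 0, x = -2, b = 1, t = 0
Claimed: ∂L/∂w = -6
Incorrect

y = (0)(-2) + 1 = 1
∂L/∂y = 2(y - t) = 2(1 - 0) = 2
∂y/∂w = x = -2
∂L/∂w = 2 × -2 = -4

Claimed value: -6
Incorrect: The correct gradient is -4.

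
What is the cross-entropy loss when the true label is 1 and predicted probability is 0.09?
L = 2.408

L = -1·log(0.09) - 0·log(0.91) = -log(0.09) = 2.408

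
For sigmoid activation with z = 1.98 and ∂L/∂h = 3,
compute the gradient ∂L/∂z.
∂L/∂z = 0.3198

σ(1.98) = 0.8787
σ'(1.98) = σ(1.98)(1 - σ(1.98)) = 0.8787 × 0.1213 = 0.1066
∂L/∂z = ∂L/∂h · σ'(z) = 3 × 0.1066 = 0.3198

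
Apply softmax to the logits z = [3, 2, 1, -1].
p = [0.6572, 0.2418, 0.0889, 0.012]

exp(z) = [20.09, 7.389, 2.718, 0.3679]
Sum = 30.56
p = [0.6572, 0.2418, 0.0889, 0.012]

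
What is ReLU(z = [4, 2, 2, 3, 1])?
h = [4, 2, 2, 3, 1]

ReLU applied element-wise: max(0,4)=4, max(0,2)=2, max(0,2)=2, max(0,3)=3, max(0,1)=1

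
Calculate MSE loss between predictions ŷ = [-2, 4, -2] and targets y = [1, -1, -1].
MSE = 11.67

MSE = (1/3)((-2-1)² + (4--1)² + (-2--1)²) = (1/3)(9 + 25 + 1) = 11.67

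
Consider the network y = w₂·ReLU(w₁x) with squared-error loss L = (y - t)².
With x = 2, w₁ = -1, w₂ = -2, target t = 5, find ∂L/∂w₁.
∂L/∂w₁ = 0

Forward pass:
z = w₁x = -1×2 = -2
h = ReLU(-2) = 0
y = w₂h = -2×0 = 0

Backward pass:
∂L/∂y = 2(y - t) = 2(0 - 5) = -10
∂y/∂h = w₂ = -2
∂h/∂z = 0 (ReLU derivative)
∂z/∂w₁ = x = 2

∂L/∂w₁ = -10 × -2 × 0 × 2 = 0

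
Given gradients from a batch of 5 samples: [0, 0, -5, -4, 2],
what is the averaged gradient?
Average gradient = -1.4

Average = (1/5)(0 + 0 + -5 + -4 + 2) = -7/5 = -1.4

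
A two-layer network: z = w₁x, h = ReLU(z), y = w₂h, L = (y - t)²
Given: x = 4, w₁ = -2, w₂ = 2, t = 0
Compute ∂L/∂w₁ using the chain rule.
∂L/∂w₁ = 0

Forward pass:
z = w₁x = -2×4 = -8
h = ReLU(-8) = 0
y = w₂h = 2×0 = 0

Backward pass:
∂L/∂y = 2(y - t) = 2(0 - 0) = 0
∂y/∂h = w₂ = 2
∂h/∂z = 0 (ReLU derivative)
∂z/∂w₁ = x = 4

∂L/∂w₁ = 0 × 2 × 0 × 4 = 0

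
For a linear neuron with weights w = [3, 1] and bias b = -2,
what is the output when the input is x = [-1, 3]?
y = -2

y = (3)(-1) + (1)(3) + -2 = -2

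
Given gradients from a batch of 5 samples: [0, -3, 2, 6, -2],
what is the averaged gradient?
Average gradient = 0.6

Average = (1/5)(0 + -3 + 2 + 6 + -2) = 3/5 = 0.6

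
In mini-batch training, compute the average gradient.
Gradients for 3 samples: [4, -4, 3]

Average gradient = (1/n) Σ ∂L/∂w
Average gradient = 1

Average = (1/3)(4 + -4 + 3) = 3/3 = 1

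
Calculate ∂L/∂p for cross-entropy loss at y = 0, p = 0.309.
∂L/∂p = 1.447

∂L/∂p = -y/p + (1-y)/(1-p) = 0 + 1/0.691 = 1.447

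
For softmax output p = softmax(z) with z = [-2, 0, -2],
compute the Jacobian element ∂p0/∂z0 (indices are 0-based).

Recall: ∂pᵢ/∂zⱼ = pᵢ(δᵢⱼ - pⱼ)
∂p0/∂z0 = 0.09516

p = softmax(z) = [0.1065, 0.787, 0.1065]
p0 = 0.1065

∂p0/∂z0 = p0(1 - p0) = 0.1065 × (1 - 0.1065) = 0.09516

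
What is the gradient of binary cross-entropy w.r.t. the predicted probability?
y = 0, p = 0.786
∂L/∂p = 4.673

∂L/∂p = -y/p + (1-y)/(1-p) = 0 + 1/0.214 = 4.673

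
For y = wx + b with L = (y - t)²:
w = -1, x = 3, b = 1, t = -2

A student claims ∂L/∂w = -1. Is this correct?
Incorrect

y = (-1)(3) + 1 = -2
∂L/∂y = 2(y - t) = 2(-2 - -2) = 0
∂y/∂w = x = 3
∂L/∂w = 0 × 3 = 0

Claimed value: -1
Incorrect: The correct gradient is 0.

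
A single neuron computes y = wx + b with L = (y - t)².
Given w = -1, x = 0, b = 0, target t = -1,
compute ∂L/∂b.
∂L/∂b = 2

y = wx + b = (-1)(0) + 0 = 0
∂L/∂y = 2(y - t) = 2(0 - -1) = 2
∂y/∂b = 1
∂L/∂b = ∂L/∂y · ∂y/∂b = 2 × 1 = 2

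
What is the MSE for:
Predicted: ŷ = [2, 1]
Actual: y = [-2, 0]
MSE = 8.5

MSE = (1/2)((2--2)² + (1-0)²) = (1/2)(16 + 1) = 8.5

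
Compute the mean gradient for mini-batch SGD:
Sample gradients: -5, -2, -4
Average gradient = -3.667

Average = (1/3)(-5 + -2 + -4) = -11/3 = -3.667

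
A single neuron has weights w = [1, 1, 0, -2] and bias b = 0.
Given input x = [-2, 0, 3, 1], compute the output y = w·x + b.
y = -4

y = (1)(-2) + (1)(0) + (0)(3) + (-2)(1) + 0 = -4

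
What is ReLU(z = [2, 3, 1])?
h = [2, 3, 1]

ReLU applied element-wise: max(0,2)=2, max(0,3)=3, max(0,1)=1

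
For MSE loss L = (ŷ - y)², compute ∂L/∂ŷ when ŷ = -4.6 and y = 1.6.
∂L/∂ŷ = -12.4

∂L/∂ŷ = 2(ŷ - y) = 2(-4.6 - 1.6) = 2(-6.2) = -12.4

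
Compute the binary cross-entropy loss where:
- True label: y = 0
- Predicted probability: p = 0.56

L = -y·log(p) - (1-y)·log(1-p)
L = 0.821

L = -0·log(0.56) - 1·log(0.44) = -log(0.44) = 0.821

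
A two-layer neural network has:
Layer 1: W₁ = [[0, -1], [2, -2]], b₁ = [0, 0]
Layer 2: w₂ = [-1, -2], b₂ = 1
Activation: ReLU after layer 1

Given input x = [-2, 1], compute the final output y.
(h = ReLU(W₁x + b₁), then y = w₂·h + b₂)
y = 1

Layer 1 pre-activation: z₁ = [-1, -6]
After ReLU: h = [0, 0]
Layer 2 output: y = -1×0 + -2×0 + 1 = 1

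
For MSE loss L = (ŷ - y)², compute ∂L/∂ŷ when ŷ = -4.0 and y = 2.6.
∂L/∂ŷ = -13.2

∂L/∂ŷ = 2(ŷ - y) = 2(-4.0 - 2.6) = 2(-6.6) = -13.2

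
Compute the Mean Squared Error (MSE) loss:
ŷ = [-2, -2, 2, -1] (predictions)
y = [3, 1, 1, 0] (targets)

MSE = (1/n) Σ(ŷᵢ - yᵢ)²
MSE = 9

MSE = (1/4)((-2-3)² + (-2-1)² + (2-1)² + (-1-0)²) = (1/4)(25 + 9 + 1 + 1) = 9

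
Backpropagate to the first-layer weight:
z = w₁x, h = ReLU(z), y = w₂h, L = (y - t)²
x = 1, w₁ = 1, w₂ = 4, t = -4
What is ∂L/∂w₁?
∂L/∂w₁ = 64

Forward pass:
z = w₁x = 1×1 = 1
h = ReLU(1) = 1
y = w₂h = 4×1 = 4

Backward pass:
∂L/∂y = 2(y - t) = 2(4 - -4) = 16
∂y/∂h = w₂ = 4
∂h/∂z = 1 (ReLU derivative)
∂z/∂w₁ = x = 1

∂L/∂w₁ = 16 × 4 × 1 × 1 = 64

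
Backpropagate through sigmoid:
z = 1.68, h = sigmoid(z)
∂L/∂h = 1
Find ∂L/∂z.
∂L/∂z = 0.1324

σ(1.68) = 0.8429
σ'(1.68) = σ(1.68)(1 - σ(1.68)) = 0.8429 × 0.1571 = 0.1324
∂L/∂z = ∂L/∂h · σ'(z) = 1 × 0.1324 = 0.1324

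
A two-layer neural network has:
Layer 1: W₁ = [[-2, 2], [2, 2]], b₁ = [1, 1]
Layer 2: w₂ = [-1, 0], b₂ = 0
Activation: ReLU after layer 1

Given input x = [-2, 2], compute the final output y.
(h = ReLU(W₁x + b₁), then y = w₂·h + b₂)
y = -9

Layer 1 pre-activation: z₁ = [9, 1]
After ReLU: h = [9, 1]
Layer 2 output: y = -1×9 + 0×1 + 0 = -9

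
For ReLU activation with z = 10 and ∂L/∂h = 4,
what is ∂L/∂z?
∂L/∂z = 4

h = ReLU(10) = 10
Since z > 0: ∂h/∂z = 1
∂L/∂z = ∂L/∂h · ∂h/∂z = 4 × 1 = 4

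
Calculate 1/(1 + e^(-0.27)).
0.5671

sigmoid(0.27) = 1/(1 + e^(-0.27)) = 1/(1 + 0.7634) = 0.5671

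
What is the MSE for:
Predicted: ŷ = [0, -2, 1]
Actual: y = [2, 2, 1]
MSE = 6.667

MSE = (1/3)((0-2)² + (-2-2)² + (1-1)²) = (1/3)(4 + 16 + 0) = 6.667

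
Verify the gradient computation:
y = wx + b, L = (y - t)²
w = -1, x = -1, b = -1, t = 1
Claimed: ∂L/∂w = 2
Correct

y = (-1)(-1) + -1 = 0
∂L/∂y = 2(y - t) = 2(0 - 1) = -2
∂y/∂w = x = -1
∂L/∂w = -2 × -1 = 2

Claimed value: 2
Correct: The correct gradient is 2.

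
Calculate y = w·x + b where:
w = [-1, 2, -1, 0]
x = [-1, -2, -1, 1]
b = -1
y = -3

y = (-1)(-1) + (2)(-2) + (-1)(-1) + (0)(1) + -1 = -3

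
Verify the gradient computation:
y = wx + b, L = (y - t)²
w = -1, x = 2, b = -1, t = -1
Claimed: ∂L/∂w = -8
Correct

y = (-1)(2) + -1 = -3
∂L/∂y = 2(y - t) = 2(-3 - -1) = -4
∂y/∂w = x = 2
∂L/∂w = -4 × 2 = -8

Claimed value: -8
Correct: The correct gradient is -8.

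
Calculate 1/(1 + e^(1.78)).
0.1443

sigmoid(-1.78) = 1/(1 + e^(1.78)) = 1/(1 + 5.93) = 0.1443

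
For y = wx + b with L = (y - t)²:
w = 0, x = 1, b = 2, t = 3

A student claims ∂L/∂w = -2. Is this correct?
Correct

y = (0)(1) + 2 = 2
∂L/∂y = 2(y - t) = 2(2 - 3) = -2
∂y/∂w = x = 1
∂L/∂w = -2 × 1 = -2

Claimed value: -2
Correct: The correct gradient is -2.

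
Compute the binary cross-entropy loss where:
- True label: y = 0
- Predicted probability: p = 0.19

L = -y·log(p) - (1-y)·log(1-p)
L = 0.2107

L = -0·log(0.19) - 1·log(0.81) = -log(0.81) = 0.2107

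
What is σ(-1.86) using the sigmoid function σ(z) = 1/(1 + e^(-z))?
0.1347

sigmoid(-1.86) = 1/(1 + e^(1.86)) = 1/(1 + 6.424) = 0.1347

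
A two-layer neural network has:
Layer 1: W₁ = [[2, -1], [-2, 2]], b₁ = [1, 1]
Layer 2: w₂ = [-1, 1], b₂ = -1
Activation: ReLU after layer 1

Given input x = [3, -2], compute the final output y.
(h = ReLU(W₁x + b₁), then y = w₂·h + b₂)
y = -10

Layer 1 pre-activation: z₁ = [9, -9]
After ReLU: h = [9, 0]
Layer 2 output: y = -1×9 + 1×0 + -1 = -10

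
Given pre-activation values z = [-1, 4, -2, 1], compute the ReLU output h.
h = [0, 4, 0, 1]

ReLU applied element-wise: max(0,-1)=0, max(0,4)=4, max(0,-2)=0, max(0,1)=1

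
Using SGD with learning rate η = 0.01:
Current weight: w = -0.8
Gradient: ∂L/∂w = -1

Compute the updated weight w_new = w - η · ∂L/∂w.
w_new = -0.79

w_new = w - η·∂L/∂w = -0.8 - 0.01×(-1) = -0.8 - (-0.01) = -0.79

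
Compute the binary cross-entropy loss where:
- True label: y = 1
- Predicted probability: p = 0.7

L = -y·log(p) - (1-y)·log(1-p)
L = 0.3567

L = -1·log(0.7) - 0·log(0.3) = -log(0.7) = 0.3567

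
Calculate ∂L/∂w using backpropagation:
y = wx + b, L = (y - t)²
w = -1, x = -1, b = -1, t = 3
∂L/∂w = 6

y = wx + b = (-1)(-1) + -1 = 0
∂L/∂y = 2(y - t) = 2(0 - 3) = -6
∂y/∂w = x = -1
∂L/∂w = ∂L/∂y · ∂y/∂w = -6 × -1 = 6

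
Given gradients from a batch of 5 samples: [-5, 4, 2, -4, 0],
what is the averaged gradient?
Average gradient = -0.6

Average = (1/5)(-5 + 4 + 2 + -4 + 0) = -3/5 = -0.6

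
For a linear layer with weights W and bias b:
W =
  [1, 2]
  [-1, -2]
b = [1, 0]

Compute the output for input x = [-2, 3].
y = [5, -4]

Wx = [1×-2 + 2×3, -1×-2 + -2×3]
   = [4, -4]
y = Wx + b = [4 + 1, -4 + 0] = [5, -4]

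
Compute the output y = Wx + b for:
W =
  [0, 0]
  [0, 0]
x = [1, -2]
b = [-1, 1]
y = [-1, 1]

Wx = [0×1 + 0×-2, 0×1 + 0×-2]
   = [0, 0]
y = Wx + b = [0 + -1, 0 + 1] = [-1, 1]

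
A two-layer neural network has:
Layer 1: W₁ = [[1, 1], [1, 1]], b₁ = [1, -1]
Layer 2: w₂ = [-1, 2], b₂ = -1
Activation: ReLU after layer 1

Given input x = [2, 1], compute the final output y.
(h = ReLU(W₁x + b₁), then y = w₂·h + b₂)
y = -1

Layer 1 pre-activation: z₁ = [4, 2]
After ReLU: h = [4, 2]
Layer 2 output: y = -1×4 + 2×2 + -1 = -1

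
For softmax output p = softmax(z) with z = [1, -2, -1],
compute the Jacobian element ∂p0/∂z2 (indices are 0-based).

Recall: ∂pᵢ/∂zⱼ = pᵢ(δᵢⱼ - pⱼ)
∂p0/∂z2 = -0.09636

p = softmax(z) = [0.8438, 0.04201, 0.1142]
p0 = 0.8438, p2 = 0.1142

∂p0/∂z2 = -p0 × p2 = -0.8438 × 0.1142 = -0.09636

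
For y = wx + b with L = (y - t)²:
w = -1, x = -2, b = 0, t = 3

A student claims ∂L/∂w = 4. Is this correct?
Correct

y = (-1)(-2) + 0 = 2
∂L/∂y = 2(y - t) = 2(2 - 3) = -2
∂y/∂w = x = -2
∂L/∂w = -2 × -2 = 4

Claimed value: 4
Correct: The correct gradient is 4.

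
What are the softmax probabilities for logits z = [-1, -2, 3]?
p = [0.0179, 0.0066, 0.9756]

exp(z) = [0.3679, 0.1353, 20.09]
Sum = 20.59
p = [0.0179, 0.0066, 0.9756]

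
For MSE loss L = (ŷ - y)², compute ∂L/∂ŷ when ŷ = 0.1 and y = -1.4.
∂L/∂ŷ = 3.0

∂L/∂ŷ = 2(ŷ - y) = 2(0.1 - -1.4) = 2(1.5) = 3.0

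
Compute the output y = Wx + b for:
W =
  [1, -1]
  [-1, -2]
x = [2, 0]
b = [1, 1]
y = [3, -1]

Wx = [1×2 + -1×0, -1×2 + -2×0]
   = [2, -2]
y = Wx + b = [2 + 1, -2 + 1] = [3, -1]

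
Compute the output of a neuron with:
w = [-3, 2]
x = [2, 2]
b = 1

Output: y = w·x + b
y = -1

y = (-3)(2) + (2)(2) + 1 = -1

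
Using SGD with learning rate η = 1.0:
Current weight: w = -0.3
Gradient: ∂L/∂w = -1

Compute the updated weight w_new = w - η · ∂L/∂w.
w_new = 0.7

w_new = w - η·∂L/∂w = -0.3 - 1.0×(-1) = -0.3 - (-1) = 0.7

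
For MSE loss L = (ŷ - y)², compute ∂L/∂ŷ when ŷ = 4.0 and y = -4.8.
∂L/∂ŷ = 17.6

∂L/∂ŷ = 2(ŷ - y) = 2(4.0 - -4.8) = 2(8.8) = 17.6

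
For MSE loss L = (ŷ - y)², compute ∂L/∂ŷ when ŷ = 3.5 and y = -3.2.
∂L/∂ŷ = 13.4

∂L/∂ŷ = 2(ŷ - y) = 2(3.5 - -3.2) = 2(6.7) = 13.4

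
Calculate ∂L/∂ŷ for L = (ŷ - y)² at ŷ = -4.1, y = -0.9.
∂L/∂ŷ = -6.4

∂L/∂ŷ = 2(ŷ - y) = 2(-4.1 - -0.9) = 2(-3.2) = -6.4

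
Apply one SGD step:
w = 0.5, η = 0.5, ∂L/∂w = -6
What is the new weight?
w_new = 3.5

w_new = w - η·∂L/∂w = 0.5 - 0.5×(-6) = 0.5 - (-3) = 3.5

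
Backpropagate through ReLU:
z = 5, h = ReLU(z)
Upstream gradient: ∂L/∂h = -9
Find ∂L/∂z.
∂L/∂z = -9

h = ReLU(5) = 5
Since z > 0: ∂h/∂z = 1
∂L/∂z = ∂L/∂h · ∂h/∂z = -9 × 1 = -9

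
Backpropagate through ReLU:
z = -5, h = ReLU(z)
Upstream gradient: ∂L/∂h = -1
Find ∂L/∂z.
∂L/∂z = 0

h = ReLU(-5) = 0
Since z < 0: ∂h/∂z = 0
∂L/∂z = ∂L/∂h · ∂h/∂z = -1 × 0 = 0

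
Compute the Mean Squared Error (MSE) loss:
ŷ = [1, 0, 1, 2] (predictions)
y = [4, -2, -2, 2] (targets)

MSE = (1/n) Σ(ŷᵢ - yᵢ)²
MSE = 5.5

MSE = (1/4)((1-4)² + (0--2)² + (1--2)² + (2-2)²) = (1/4)(9 + 4 + 9 + 0) = 5.5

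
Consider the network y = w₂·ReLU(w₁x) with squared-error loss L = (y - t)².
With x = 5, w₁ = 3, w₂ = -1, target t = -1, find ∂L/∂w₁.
∂L/∂w₁ = 140

Forward pass:
z = w₁x = 3×5 = 15
h = ReLU(15) = 15
y = w₂h = -1×15 = -15

Backward pass:
∂L/∂y = 2(y - t) = 2(-15 - -1) = -28
∂y/∂h = w₂ = -1
∂h/∂z = 1 (ReLU derivative)
∂z/∂w₁ = x = 5

∂L/∂w₁ = -28 × -1 × 1 × 5 = 140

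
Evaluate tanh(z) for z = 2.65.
0.9901

tanh(2.65) = (e^(2.65) - e^(-2.65))/(e^(2.65) + e^(-2.65)) = 0.9901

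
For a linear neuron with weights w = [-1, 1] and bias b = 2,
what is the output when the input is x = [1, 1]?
y = 2

y = (-1)(1) + (1)(1) + 2 = 2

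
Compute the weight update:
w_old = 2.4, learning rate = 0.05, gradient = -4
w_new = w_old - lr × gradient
w_new = 2.6

w_new = w - η·∂L/∂w = 2.4 - 0.05×(-4) = 2.4 - (-0.2) = 2.6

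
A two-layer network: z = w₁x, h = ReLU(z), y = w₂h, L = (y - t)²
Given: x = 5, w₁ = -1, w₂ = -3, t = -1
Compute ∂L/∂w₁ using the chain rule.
∂L/∂w₁ = 0

Forward pass:
z = w₁x = -1×5 = -5
h = ReLU(-5) = 0
y = w₂h = -3×0 = 0

Backward pass:
∂L/∂y = 2(y - t) = 2(0 - -1) = 2
∂y/∂h = w₂ = -3
∂h/∂z = 0 (ReLU derivative)
∂z/∂w₁ = x = 5

∂L/∂w₁ = 2 × -3 × 0 × 5 = 0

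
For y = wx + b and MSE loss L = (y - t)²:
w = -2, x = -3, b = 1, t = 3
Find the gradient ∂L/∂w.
∂L/∂w = -24

y = wx + b = (-2)(-3) + 1 = 7
∂L/∂y = 2(y - t) = 2(7 - 3) = 8
∂y/∂w = x = -3
∂L/∂w = ∂L/∂y · ∂y/∂w = 8 × -3 = -24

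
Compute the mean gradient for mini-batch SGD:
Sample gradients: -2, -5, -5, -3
Average gradient = -3.75

Average = (1/4)(-2 + -5 + -5 + -3) = -15/4 = -3.75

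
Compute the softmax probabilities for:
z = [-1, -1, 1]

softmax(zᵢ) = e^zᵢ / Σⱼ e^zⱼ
p = [0.1065, 0.1065, 0.787]

exp(z) = [0.3679, 0.3679, 2.718]
Sum = 3.454
p = [0.1065, 0.1065, 0.787]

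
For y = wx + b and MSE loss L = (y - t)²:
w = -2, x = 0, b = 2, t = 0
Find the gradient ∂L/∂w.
∂L/∂w = 0

y = wx + b = (-2)(0) + 2 = 2
∂L/∂y = 2(y - t) = 2(2 - 0) = 4
∂y/∂w = x = 0
∂L/∂w = ∂L/∂y · ∂y/∂w = 4 × 0 = 0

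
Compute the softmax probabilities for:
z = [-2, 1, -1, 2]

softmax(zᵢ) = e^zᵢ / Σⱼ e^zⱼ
p = [0.0128, 0.2562, 0.0347, 0.6964]

exp(z) = [0.1353, 2.718, 0.3679, 7.389]
Sum = 10.61
p = [0.0128, 0.2562, 0.0347, 0.6964]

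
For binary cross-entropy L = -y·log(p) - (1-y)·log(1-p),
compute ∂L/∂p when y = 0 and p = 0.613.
∂L/∂p = 2.584

∂L/∂p = -y/p + (1-y)/(1-p) = 0 + 1/0.387 = 2.584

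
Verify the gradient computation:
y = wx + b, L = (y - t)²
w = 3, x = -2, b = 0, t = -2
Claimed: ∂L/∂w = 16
Correct

y = (3)(-2) + 0 = -6
∂L/∂y = 2(y - t) = 2(-6 - -2) = -8
∂y/∂w = x = -2
∂L/∂w = -8 × -2 = 16

Claimed value: 16
Correct: The correct gradient is 16.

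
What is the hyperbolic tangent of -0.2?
-0.1974

tanh(-0.2) = (e^(-0.2) - e^(0.2))/(e^(-0.2) + e^(0.2)) = -0.1974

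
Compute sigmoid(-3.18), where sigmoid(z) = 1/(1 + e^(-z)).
0.03993

sigmoid(-3.18) = 1/(1 + e^(3.18)) = 1/(1 + 24.05) = 0.03993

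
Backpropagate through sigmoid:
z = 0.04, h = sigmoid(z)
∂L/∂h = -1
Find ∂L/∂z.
∂L/∂z = -0.2499

σ(0.04) = 0.51
σ'(0.04) = σ(0.04)(1 - σ(0.04)) = 0.51 × 0.49 = 0.2499
∂L/∂z = ∂L/∂h · σ'(z) = -1 × 0.2499 = -0.2499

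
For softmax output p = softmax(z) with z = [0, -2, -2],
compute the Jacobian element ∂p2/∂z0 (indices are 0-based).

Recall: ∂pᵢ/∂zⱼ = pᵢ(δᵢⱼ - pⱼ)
∂p2/∂z0 = -0.08382

p = softmax(z) = [0.787, 0.1065, 0.1065]
p2 = 0.1065, p0 = 0.787

∂p2/∂z0 = -p2 × p0 = -0.1065 × 0.787 = -0.08382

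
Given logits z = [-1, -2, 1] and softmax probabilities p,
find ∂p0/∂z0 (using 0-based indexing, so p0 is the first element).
∂p0/∂z0 = 0.1012

p = softmax(z) = [0.1142, 0.04201, 0.8438]
p0 = 0.1142

∂p0/∂z0 = p0(1 - p0) = 0.1142 × (1 - 0.1142) = 0.1012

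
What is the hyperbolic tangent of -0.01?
-0.01

tanh(-0.01) = (e^(-0.01) - e^(0.01))/(e^(-0.01) + e^(0.01)) = -0.01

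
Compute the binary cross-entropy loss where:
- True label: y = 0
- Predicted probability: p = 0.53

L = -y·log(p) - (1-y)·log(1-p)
L = 0.755

L = -0·log(0.53) - 1·log(0.47) = -log(0.47) = 0.755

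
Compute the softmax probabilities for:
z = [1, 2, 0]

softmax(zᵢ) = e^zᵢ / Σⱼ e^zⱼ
p = [0.2447, 0.6652, 0.09]

exp(z) = [2.718, 7.389, 1]
Sum = 11.11
p = [0.2447, 0.6652, 0.09]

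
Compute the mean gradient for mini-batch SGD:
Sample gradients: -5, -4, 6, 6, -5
Average gradient = -0.4

Average = (1/5)(-5 + -4 + 6 + 6 + -5) = -2/5 = -0.4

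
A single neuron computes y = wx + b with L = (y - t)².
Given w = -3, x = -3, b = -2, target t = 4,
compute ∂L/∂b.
∂L/∂b = 6

y = wx + b = (-3)(-3) + -2 = 7
∂L/∂y = 2(y - t) = 2(7 - 4) = 6
∂y/∂b = 1
∂L/∂b = ∂L/∂y · ∂y/∂b = 6 × 1 = 6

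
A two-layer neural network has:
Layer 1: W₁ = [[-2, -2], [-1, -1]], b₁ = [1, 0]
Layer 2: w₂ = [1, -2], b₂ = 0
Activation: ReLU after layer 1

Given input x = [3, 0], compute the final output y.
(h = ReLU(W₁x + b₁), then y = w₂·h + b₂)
y = 0

Layer 1 pre-activation: z₁ = [-5, -3]
After ReLU: h = [0, 0]
Layer 2 output: y = 1×0 + -2×0 + 0 = 0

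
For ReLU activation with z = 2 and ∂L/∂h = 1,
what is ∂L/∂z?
∂L/∂z = 1

h = ReLU(2) = 2
Since z > 0: ∂h/∂z = 1
∂L/∂z = ∂L/∂h · ∂h/∂z = 1 × 1 = 1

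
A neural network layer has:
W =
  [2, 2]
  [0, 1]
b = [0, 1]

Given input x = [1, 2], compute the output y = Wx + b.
y = [6, 3]

Wx = [2×1 + 2×2, 0×1 + 1×2]
   = [6, 2]
y = Wx + b = [6 + 0, 2 + 1] = [6, 3]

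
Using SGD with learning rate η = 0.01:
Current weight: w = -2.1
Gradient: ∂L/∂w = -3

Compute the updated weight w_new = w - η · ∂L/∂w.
w_new = -2.07

w_new = w - η·∂L/∂w = -2.1 - 0.01×(-3) = -2.1 - (-0.03) = -2.07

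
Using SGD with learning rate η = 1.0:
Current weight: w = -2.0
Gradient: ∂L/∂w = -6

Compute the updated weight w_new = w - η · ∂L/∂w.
w_new = 4

w_new = w - η·∂L/∂w = -2.0 - 1.0×(-6) = -2.0 - (-6) = 4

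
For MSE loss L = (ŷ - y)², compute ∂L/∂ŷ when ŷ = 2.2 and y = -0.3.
∂L/∂ŷ = 5.0

∂L/∂ŷ = 2(ŷ - y) = 2(2.2 - -0.3) = 2(2.5) = 5.0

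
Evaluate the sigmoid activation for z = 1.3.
0.7858

sigmoid(1.3) = 1/(1 + e^(-1.3)) = 1/(1 + 0.2725) = 0.7858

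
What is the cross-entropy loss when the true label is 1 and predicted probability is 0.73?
L = 0.3147

L = -1·log(0.73) - 0·log(0.27) = -log(0.73) = 0.3147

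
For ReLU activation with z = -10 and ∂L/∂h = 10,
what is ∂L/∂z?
∂L/∂z = 0

h = ReLU(-10) = 0
Since z < 0: ∂h/∂z = 0
∂L/∂z = ∂L/∂h · ∂h/∂z = 10 × 0 = 0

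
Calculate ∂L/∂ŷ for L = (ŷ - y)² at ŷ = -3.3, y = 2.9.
∂L/∂ŷ = -12.4

∂L/∂ŷ = 2(ŷ - y) = 2(-3.3 - 2.9) = 2(-6.2) = -12.4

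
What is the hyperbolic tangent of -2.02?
-0.9654

tanh(-2.02) = (e^(-2.02) - e^(2.02))/(e^(-2.02) + e^(2.02)) = -0.9654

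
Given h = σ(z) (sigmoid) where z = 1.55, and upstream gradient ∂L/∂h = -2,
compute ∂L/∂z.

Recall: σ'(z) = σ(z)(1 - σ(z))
∂L/∂z = -0.2889

σ(1.55) = 0.8249
σ'(1.55) = σ(1.55)(1 - σ(1.55)) = 0.8249 × 0.1751 = 0.1444
∂L/∂z = ∂L/∂h · σ'(z) = -2 × 0.1444 = -0.2889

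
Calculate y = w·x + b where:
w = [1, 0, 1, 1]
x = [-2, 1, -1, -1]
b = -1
y = -5

y = (1)(-2) + (0)(1) + (1)(-1) + (1)(-1) + -1 = -5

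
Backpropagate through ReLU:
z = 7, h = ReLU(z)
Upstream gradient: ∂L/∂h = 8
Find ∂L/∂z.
∂L/∂z = 8

h = ReLU(7) = 7
Since z > 0: ∂h/∂z = 1
∂L/∂z = ∂L/∂h · ∂h/∂z = 8 × 1 = 8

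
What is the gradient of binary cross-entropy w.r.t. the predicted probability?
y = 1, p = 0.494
∂L/∂p = -2.024

∂L/∂p = -y/p + (1-y)/(1-p) = -1/0.494 + 0 = -2.024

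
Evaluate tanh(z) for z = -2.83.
-0.9931

tanh(-2.83) = (e^(-2.83) - e^(2.83))/(e^(-2.83) + e^(2.83)) = -0.9931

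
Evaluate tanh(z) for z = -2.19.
-0.9753

tanh(-2.19) = (e^(-2.19) - e^(2.19))/(e^(-2.19) + e^(2.19)) = -0.9753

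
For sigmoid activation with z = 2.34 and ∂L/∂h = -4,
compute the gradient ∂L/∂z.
∂L/∂z = -0.3206

σ(2.34) = 0.9121
σ'(2.34) = σ(2.34)(1 - σ(2.34)) = 0.9121 × 0.08786 = 0.08014
∂L/∂z = ∂L/∂h · σ'(z) = -4 × 0.08014 = -0.3206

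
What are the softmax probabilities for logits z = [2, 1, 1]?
p = [0.5761, 0.2119, 0.2119]

exp(z) = [7.389, 2.718, 2.718]
Sum = 12.83
p = [0.5761, 0.2119, 0.2119]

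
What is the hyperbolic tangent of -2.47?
-0.9858

tanh(-2.47) = (e^(-2.47) - e^(2.47))/(e^(-2.47) + e^(2.47)) = -0.9858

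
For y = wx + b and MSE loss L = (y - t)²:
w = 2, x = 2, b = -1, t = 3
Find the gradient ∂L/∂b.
∂L/∂b = 0

y = wx + b = (2)(2) + -1 = 3
∂L/∂y = 2(y - t) = 2(3 - 3) = 0
∂y/∂b = 1
∂L/∂b = ∂L/∂y · ∂y/∂b = 0 × 1 = 0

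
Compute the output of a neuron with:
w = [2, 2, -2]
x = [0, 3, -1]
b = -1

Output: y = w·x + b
y = 7

y = (2)(0) + (2)(3) + (-2)(-1) + -1 = 7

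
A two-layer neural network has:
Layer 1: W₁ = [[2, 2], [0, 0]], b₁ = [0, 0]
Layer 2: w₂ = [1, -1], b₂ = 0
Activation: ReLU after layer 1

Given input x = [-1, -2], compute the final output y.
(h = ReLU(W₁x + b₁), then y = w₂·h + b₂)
y = 0

Layer 1 pre-activation: z₁ = [-6, 0]
After ReLU: h = [0, 0]
Layer 2 output: y = 1×0 + -1×0 + 0 = 0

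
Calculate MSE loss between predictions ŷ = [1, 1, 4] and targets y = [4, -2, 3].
MSE = 6.333

MSE = (1/3)((1-4)² + (1--2)² + (4-3)²) = (1/3)(9 + 9 + 1) = 6.333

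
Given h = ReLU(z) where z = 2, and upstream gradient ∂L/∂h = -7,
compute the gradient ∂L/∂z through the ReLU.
∂L/∂z = -7

h = ReLU(2) = 2
Since z > 0: ∂h/∂z = 1
∂L/∂z = ∂L/∂h · ∂h/∂z = -7 × 1 = -7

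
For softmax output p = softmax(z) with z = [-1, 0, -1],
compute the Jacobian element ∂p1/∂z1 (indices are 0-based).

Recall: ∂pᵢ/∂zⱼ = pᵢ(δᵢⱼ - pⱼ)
∂p1/∂z1 = 0.2442

p = softmax(z) = [0.2119, 0.5761, 0.2119]
p1 = 0.5761

∂p1/∂z1 = p1(1 - p1) = 0.5761 × (1 - 0.5761) = 0.2442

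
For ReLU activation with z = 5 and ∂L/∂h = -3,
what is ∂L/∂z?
∂L/∂z = -3

h = ReLU(5) = 5
Since z > 0: ∂h/∂z = 1
∂L/∂z = ∂L/∂h · ∂h/∂z = -3 × 1 = -3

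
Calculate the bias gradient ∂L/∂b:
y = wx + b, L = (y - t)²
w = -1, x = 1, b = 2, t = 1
∂L/∂b = 0

y = wx + b = (-1)(1) + 2 = 1
∂L/∂y = 2(y - t) = 2(1 - 1) = 0
∂y/∂b = 1
∂L/∂b = ∂L/∂y · ∂y/∂b = 0 × 1 = 0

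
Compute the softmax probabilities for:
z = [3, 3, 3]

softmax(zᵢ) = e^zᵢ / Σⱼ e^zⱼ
p = [0.3333, 0.3333, 0.3333]

exp(z) = [20.09, 20.09, 20.09]
Sum = 60.26
p = [0.3333, 0.3333, 0.3333]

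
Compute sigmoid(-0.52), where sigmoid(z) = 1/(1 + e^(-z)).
0.3729

sigmoid(-0.52) = 1/(1 + e^(0.52)) = 1/(1 + 1.682) = 0.3729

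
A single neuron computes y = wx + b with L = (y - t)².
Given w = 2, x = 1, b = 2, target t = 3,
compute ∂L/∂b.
∂L/∂b = 2

y = wx + b = (2)(1) + 2 = 4
∂L/∂y = 2(y - t) = 2(4 - 3) = 2
∂y/∂b = 1
∂L/∂b = ∂L/∂y · ∂y/∂b = 2 × 1 = 2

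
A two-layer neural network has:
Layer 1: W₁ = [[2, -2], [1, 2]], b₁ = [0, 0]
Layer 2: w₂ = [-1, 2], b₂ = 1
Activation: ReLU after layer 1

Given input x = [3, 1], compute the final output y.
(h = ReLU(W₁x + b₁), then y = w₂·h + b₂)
y = 7

Layer 1 pre-activation: z₁ = [4, 5]
After ReLU: h = [4, 5]
Layer 2 output: y = -1×4 + 2×5 + 1 = 7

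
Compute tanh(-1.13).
-0.811

tanh(-1.13) = (e^(-1.13) - e^(1.13))/(e^(-1.13) + e^(1.13)) = -0.811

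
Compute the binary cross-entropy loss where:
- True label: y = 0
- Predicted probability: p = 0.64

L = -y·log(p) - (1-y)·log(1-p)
L = 1.022

L = -0·log(0.64) - 1·log(0.36) = -log(0.36) = 1.022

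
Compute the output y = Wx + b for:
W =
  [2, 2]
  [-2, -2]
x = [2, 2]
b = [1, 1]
y = [9, -7]

Wx = [2×2 + 2×2, -2×2 + -2×2]
   = [8, -8]
y = Wx + b = [8 + 1, -8 + 1] = [9, -7]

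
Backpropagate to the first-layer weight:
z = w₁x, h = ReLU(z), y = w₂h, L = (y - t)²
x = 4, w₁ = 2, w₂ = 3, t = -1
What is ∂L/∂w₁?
∂L/∂w₁ = 600

Forward pass:
z = w₁x = 2×4 = 8
h = ReLU(8) = 8
y = w₂h = 3×8 = 24

Backward pass:
∂L/∂y = 2(y - t) = 2(24 - -1) = 50
∂y/∂h = w₂ = 3
∂h/∂z = 1 (ReLU derivative)
∂z/∂w₁ = x = 4

∂L/∂w₁ = 50 × 3 × 1 × 4 = 600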